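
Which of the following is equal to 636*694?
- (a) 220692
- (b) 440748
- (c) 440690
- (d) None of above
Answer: d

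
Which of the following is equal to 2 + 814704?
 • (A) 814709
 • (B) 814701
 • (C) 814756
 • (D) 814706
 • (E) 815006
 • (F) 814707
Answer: D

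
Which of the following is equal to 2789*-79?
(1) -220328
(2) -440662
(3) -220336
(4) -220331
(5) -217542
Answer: 4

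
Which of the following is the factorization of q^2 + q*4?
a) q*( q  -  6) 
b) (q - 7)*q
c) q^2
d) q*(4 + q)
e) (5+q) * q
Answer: d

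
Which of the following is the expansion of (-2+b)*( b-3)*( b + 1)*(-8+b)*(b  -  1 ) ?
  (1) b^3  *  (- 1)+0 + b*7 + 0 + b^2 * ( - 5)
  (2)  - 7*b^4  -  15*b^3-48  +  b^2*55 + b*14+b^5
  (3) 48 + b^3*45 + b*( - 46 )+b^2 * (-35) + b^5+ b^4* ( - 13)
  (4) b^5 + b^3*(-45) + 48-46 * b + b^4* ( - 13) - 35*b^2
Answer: 3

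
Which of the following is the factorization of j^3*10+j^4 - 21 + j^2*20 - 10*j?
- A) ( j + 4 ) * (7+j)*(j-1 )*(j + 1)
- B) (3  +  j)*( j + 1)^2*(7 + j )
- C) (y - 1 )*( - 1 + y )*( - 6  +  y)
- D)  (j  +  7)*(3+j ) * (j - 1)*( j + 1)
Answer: D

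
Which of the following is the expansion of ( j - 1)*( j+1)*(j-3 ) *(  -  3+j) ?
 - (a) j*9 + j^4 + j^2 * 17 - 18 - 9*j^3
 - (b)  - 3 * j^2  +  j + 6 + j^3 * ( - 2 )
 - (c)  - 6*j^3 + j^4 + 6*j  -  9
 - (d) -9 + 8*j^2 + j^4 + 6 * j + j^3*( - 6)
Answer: d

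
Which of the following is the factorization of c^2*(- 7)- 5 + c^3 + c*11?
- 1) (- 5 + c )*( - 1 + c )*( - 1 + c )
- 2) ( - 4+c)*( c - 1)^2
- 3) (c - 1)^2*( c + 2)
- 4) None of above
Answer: 1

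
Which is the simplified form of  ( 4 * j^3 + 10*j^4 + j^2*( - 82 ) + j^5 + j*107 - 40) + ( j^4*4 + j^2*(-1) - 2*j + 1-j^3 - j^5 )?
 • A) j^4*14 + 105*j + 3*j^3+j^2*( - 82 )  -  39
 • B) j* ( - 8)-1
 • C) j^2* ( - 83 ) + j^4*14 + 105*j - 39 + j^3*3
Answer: C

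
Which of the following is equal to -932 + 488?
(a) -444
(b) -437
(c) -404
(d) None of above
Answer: a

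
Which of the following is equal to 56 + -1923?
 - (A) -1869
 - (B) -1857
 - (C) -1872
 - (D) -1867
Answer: D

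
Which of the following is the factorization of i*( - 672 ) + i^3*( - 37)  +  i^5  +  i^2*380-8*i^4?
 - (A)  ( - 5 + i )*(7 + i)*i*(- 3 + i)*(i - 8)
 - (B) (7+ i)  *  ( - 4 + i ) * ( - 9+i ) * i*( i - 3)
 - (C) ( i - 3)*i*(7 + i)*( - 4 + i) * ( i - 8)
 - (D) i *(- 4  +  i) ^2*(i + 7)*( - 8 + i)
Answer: C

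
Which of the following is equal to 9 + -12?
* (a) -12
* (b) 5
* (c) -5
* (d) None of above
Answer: d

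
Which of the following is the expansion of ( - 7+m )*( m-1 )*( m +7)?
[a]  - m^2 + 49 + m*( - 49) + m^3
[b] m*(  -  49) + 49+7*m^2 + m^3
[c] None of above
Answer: a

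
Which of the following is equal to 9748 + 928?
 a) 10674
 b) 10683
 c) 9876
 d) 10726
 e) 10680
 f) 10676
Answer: f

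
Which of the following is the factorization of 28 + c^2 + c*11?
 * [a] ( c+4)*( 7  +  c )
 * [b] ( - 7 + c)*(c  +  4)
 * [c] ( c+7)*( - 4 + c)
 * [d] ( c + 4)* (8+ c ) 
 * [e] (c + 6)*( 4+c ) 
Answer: a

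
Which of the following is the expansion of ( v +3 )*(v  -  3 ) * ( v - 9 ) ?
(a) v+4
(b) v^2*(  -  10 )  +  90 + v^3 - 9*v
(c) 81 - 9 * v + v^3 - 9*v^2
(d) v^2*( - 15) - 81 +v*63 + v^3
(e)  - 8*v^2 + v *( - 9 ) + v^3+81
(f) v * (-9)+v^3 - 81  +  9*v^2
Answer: c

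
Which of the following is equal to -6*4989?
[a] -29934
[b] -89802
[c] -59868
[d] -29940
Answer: a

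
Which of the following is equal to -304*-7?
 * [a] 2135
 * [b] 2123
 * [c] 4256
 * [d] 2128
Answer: d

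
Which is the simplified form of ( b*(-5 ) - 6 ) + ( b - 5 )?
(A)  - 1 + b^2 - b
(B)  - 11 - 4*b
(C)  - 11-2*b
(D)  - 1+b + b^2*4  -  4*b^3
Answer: B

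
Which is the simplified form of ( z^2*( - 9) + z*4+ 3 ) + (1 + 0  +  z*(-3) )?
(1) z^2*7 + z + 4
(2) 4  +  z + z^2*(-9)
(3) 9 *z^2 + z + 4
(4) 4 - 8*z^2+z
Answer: 2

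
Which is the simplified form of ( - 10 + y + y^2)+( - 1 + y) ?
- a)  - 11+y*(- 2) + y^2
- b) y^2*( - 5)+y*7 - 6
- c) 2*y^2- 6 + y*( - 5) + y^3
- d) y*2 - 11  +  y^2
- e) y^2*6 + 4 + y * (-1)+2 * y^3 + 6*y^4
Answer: d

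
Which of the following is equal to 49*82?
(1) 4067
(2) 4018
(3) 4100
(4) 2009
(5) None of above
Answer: 2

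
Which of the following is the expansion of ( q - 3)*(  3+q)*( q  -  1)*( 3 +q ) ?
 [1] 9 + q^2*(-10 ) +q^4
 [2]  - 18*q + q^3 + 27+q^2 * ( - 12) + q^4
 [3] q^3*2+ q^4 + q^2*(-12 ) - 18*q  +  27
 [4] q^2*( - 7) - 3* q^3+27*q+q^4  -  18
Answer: 3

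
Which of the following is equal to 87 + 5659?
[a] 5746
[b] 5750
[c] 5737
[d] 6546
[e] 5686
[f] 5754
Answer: a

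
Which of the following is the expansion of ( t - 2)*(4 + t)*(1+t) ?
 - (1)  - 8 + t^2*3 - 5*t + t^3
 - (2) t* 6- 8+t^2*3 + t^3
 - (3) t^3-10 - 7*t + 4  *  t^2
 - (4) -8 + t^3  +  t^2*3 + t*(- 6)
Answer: 4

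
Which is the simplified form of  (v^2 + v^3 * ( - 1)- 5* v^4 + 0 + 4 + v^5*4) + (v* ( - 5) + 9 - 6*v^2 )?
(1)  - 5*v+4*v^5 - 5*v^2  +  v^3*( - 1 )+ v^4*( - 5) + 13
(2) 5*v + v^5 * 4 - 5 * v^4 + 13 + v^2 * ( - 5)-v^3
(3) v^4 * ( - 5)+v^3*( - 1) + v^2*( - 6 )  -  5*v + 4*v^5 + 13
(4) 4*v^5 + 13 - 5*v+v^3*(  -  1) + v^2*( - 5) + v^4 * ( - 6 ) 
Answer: 1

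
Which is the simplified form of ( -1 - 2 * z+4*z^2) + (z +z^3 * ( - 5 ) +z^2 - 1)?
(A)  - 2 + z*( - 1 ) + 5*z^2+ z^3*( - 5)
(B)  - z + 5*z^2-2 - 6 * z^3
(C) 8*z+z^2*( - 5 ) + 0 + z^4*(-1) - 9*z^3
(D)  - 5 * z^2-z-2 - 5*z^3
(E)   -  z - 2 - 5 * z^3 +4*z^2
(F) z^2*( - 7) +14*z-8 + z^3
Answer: A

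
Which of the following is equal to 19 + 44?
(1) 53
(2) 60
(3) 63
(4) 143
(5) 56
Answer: 3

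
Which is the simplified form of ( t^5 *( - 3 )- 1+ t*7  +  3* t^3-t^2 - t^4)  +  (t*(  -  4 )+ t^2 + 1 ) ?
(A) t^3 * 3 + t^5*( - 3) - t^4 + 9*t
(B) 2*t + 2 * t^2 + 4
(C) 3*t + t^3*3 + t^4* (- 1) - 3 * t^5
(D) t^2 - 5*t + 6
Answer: C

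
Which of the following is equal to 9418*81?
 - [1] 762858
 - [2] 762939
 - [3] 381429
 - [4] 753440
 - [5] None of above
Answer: 1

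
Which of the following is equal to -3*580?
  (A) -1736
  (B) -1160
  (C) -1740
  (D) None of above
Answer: C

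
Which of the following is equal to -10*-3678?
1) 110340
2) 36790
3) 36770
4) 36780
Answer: 4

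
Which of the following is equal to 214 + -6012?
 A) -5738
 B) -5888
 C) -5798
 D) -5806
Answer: C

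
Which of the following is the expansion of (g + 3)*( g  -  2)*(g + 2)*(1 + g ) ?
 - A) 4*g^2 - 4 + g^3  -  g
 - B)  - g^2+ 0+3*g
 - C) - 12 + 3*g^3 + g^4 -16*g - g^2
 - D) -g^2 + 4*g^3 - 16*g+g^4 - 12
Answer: D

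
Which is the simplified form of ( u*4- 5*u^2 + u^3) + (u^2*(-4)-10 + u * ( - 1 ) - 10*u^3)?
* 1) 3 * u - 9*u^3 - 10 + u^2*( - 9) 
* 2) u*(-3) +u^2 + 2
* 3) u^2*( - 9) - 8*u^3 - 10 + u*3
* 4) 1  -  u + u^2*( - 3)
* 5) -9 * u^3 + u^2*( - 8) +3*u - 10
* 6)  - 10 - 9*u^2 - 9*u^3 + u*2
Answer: 1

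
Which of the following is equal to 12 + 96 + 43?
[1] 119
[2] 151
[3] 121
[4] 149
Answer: 2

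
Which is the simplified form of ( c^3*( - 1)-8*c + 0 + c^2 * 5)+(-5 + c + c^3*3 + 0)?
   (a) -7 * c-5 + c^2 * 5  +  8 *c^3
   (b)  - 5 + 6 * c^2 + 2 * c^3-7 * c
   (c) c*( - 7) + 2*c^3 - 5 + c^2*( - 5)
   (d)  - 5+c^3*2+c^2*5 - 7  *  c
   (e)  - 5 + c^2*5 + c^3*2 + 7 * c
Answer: d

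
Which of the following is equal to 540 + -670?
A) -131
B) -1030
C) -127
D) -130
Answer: D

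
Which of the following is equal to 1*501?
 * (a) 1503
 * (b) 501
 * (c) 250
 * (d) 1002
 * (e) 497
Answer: b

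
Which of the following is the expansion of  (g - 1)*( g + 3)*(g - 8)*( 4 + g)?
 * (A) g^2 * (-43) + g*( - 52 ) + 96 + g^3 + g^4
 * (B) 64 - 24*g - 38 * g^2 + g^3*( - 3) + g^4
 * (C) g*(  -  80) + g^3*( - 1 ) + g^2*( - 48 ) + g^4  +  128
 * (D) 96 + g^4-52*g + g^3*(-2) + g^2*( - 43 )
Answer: D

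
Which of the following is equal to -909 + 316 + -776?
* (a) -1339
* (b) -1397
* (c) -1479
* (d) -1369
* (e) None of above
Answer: d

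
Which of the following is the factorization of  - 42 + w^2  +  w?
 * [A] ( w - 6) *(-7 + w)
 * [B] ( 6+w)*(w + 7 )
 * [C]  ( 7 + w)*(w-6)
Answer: C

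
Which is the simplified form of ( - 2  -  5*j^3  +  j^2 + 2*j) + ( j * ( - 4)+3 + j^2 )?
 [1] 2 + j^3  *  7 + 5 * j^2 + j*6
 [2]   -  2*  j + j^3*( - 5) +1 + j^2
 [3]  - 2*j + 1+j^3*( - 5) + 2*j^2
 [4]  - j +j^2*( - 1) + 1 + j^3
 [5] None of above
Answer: 3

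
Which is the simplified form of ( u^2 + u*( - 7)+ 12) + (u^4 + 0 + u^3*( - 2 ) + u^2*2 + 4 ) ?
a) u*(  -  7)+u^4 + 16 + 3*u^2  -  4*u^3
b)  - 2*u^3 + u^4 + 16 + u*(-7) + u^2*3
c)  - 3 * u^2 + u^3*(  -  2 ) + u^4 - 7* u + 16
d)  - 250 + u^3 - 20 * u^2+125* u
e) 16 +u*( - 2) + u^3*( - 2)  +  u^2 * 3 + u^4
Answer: b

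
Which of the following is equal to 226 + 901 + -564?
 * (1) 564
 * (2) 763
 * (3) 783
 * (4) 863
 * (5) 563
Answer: 5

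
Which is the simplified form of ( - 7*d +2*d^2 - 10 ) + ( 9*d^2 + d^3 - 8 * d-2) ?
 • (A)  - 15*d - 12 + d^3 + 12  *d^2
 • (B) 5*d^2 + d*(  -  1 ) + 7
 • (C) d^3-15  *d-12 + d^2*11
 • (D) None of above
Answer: C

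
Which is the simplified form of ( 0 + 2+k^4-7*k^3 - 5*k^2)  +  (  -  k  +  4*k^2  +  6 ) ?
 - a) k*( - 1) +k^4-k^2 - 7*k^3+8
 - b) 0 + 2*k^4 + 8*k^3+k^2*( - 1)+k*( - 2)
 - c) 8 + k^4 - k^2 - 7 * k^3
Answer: a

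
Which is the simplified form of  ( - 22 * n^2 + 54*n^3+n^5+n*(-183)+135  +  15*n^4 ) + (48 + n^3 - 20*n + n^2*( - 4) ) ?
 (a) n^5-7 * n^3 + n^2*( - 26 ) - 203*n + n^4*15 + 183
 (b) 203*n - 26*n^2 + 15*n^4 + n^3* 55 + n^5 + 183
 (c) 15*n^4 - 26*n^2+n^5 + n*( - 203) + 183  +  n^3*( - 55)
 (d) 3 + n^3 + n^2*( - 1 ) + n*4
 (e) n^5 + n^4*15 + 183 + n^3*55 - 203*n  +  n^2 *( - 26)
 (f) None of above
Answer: e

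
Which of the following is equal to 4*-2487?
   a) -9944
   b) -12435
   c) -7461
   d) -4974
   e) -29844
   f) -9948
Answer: f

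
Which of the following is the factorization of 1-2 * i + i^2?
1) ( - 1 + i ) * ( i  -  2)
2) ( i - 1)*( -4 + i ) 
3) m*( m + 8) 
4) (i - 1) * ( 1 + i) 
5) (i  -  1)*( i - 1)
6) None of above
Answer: 5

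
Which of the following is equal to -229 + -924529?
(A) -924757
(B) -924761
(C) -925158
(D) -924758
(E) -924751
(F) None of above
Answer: D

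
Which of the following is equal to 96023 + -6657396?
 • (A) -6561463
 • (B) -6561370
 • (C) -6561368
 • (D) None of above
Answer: D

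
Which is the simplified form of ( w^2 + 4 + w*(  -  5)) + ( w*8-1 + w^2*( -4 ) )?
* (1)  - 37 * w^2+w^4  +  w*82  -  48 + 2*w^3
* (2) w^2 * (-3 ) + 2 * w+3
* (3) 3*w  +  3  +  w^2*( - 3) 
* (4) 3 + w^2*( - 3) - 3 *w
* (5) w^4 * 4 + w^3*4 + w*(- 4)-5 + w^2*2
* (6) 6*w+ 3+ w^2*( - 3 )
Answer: 3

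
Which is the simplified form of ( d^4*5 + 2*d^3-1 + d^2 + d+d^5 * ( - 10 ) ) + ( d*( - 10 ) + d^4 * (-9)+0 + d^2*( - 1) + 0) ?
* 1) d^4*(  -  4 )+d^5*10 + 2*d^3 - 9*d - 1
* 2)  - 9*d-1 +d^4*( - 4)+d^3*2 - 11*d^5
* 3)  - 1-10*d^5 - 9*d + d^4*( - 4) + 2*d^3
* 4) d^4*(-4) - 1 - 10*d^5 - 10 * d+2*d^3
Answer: 3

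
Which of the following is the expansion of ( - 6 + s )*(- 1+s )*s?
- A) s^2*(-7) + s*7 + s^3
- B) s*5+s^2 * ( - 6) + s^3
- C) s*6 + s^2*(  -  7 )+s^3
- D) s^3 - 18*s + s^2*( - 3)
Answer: C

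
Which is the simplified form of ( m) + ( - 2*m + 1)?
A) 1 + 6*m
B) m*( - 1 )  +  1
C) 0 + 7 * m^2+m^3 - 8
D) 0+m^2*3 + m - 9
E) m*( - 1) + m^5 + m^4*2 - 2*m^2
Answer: B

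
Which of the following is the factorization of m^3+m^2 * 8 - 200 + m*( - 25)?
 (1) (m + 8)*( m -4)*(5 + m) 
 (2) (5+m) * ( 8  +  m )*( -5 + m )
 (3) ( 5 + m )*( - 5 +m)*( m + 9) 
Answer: 2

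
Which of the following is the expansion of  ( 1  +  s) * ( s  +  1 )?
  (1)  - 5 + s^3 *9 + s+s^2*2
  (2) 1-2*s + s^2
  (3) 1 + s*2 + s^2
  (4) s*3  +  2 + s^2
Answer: 3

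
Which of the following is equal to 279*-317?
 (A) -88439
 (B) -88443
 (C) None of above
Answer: B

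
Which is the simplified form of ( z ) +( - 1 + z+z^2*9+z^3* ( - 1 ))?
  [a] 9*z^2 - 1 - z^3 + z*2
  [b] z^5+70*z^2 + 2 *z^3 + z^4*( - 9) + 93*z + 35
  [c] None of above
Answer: a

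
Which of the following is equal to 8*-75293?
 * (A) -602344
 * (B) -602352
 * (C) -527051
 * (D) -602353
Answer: A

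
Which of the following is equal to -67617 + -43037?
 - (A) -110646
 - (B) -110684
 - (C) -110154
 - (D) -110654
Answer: D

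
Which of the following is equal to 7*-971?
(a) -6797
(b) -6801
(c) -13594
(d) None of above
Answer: a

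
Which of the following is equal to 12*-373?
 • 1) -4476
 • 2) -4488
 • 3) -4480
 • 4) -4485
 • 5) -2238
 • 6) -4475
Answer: 1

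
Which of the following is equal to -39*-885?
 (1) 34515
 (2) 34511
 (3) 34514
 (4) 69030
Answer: 1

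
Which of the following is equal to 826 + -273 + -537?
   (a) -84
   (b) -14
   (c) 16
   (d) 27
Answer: c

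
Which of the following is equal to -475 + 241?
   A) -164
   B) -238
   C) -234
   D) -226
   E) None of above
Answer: C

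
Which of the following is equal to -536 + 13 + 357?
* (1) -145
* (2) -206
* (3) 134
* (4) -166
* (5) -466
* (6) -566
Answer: 4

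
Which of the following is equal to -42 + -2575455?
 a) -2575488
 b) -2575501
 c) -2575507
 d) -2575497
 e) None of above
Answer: d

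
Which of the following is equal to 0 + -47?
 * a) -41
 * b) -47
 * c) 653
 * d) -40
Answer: b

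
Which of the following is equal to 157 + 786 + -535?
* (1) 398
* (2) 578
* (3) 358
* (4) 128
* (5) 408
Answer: 5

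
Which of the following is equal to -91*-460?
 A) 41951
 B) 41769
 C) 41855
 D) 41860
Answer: D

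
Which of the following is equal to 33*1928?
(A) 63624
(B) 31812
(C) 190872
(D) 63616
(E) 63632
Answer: A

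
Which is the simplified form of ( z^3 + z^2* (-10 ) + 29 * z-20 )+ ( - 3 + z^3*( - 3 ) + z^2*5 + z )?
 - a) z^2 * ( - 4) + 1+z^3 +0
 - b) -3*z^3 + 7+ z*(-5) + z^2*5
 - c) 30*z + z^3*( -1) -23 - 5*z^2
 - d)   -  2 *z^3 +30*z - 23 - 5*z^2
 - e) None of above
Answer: d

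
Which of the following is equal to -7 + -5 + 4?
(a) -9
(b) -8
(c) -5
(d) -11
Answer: b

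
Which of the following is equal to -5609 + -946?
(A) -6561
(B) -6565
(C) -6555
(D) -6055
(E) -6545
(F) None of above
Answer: C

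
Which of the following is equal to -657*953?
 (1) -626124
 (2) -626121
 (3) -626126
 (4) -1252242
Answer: 2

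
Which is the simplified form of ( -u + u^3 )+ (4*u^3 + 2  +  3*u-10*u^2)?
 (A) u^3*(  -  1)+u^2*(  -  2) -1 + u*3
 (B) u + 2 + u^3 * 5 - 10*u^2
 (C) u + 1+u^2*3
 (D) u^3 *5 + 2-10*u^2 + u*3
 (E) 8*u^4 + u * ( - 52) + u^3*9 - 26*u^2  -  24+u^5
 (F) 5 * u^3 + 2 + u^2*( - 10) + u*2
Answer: F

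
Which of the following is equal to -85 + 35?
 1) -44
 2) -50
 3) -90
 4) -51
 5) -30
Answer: 2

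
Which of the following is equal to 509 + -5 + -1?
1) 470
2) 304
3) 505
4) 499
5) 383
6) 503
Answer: 6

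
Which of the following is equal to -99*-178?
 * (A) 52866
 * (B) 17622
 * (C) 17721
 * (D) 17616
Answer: B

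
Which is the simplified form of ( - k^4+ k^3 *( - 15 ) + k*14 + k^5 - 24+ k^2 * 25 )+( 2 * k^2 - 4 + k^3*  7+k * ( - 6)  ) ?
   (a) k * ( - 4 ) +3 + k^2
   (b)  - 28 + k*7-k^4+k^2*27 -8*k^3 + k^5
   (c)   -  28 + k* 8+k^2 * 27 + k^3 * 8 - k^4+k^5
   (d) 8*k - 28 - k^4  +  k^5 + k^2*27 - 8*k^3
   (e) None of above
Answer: d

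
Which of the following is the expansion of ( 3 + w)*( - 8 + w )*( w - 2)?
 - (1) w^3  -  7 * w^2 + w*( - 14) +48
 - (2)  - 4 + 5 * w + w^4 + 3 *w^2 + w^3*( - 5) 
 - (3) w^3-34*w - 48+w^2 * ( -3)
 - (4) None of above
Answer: 1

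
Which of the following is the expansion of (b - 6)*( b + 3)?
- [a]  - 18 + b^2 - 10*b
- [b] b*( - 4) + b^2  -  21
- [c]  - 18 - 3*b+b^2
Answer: c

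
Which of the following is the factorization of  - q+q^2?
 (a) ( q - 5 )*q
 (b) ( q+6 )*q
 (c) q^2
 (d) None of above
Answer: d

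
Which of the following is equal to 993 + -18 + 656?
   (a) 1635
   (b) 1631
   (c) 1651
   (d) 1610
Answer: b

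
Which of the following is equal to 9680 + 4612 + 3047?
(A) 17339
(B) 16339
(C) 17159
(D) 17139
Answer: A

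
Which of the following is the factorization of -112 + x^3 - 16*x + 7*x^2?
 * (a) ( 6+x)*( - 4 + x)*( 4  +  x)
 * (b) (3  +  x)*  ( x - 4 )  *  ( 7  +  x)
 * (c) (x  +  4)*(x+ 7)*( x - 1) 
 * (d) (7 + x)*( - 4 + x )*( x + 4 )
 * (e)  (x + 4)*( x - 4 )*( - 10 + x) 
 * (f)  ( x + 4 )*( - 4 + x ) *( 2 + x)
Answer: d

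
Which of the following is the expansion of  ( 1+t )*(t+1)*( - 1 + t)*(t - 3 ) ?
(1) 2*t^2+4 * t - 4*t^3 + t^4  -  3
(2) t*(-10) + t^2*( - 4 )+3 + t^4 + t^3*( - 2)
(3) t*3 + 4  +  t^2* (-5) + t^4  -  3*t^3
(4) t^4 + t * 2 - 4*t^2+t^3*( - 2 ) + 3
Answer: 4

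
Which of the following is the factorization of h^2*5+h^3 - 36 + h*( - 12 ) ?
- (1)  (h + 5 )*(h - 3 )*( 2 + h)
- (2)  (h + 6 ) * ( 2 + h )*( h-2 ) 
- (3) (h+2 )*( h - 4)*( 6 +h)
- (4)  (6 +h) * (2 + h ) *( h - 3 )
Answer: 4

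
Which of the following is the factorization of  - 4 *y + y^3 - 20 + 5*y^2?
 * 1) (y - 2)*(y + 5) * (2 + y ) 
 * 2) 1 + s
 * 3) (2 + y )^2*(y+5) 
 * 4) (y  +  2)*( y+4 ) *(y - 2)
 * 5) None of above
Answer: 1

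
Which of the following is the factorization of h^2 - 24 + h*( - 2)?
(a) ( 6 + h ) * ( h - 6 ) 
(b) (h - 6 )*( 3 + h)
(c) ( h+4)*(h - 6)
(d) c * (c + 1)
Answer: c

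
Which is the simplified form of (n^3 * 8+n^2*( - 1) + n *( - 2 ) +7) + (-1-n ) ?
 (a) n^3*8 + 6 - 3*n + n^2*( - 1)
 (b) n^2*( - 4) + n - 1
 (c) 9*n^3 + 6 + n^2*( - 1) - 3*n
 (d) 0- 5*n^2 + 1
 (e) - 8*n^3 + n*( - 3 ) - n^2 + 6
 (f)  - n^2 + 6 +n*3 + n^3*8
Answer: a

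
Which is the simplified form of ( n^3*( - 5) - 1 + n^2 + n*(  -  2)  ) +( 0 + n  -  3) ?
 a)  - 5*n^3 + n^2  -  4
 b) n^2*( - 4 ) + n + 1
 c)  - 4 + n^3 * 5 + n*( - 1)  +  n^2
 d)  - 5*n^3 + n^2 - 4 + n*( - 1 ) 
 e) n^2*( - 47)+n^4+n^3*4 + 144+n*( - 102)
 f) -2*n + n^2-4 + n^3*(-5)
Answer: d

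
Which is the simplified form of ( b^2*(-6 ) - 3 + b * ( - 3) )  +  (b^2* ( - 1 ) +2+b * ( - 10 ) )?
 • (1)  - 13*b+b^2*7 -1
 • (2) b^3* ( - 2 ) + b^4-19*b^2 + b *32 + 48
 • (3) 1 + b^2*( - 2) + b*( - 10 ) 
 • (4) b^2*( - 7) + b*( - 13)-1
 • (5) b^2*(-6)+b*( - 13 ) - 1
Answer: 4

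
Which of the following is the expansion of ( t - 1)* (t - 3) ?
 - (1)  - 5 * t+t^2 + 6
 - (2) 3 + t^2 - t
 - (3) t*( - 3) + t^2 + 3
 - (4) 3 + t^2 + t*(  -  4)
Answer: 4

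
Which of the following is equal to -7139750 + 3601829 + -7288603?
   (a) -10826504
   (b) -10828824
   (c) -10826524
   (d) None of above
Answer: c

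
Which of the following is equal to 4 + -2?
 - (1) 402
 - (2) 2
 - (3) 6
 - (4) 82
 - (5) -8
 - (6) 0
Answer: 2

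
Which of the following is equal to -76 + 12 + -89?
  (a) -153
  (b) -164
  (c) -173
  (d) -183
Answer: a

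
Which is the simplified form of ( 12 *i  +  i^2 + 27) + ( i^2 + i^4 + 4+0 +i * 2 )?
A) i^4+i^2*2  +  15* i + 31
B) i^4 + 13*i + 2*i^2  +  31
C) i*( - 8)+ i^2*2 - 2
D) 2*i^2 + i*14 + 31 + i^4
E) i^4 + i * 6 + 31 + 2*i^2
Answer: D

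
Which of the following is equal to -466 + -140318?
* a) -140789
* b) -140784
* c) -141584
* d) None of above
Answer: b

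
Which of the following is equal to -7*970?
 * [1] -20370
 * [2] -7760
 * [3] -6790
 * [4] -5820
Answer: 3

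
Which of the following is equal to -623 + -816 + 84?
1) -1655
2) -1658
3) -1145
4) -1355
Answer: 4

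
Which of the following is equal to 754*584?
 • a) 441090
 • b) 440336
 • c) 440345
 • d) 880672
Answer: b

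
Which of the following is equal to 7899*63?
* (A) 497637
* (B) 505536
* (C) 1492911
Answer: A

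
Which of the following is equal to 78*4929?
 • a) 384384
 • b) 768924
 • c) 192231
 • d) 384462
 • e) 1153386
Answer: d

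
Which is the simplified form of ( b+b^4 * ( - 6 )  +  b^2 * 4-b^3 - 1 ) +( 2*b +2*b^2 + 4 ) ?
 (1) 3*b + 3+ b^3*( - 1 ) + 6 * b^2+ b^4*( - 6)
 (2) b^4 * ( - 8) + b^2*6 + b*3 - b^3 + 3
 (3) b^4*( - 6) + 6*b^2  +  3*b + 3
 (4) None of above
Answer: 1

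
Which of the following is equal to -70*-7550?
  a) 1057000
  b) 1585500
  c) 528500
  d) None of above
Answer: c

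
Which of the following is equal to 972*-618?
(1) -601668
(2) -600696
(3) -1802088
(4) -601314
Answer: 2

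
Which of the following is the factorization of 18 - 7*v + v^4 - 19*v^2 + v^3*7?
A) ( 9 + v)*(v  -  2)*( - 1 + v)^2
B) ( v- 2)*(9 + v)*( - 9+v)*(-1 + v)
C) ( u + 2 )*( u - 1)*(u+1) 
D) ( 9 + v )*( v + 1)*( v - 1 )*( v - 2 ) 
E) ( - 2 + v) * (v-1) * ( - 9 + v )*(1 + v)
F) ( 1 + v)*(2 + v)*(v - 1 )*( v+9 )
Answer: D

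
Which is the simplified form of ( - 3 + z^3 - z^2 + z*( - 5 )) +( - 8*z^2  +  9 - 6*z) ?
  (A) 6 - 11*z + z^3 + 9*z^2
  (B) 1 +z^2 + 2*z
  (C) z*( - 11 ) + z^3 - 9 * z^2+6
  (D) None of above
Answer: C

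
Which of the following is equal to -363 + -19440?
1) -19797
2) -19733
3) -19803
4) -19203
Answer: 3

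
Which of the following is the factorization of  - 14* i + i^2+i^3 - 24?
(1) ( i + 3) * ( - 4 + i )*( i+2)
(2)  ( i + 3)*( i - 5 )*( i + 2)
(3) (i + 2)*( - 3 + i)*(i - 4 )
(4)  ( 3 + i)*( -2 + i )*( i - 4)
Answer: 1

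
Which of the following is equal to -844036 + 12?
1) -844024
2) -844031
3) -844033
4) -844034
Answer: 1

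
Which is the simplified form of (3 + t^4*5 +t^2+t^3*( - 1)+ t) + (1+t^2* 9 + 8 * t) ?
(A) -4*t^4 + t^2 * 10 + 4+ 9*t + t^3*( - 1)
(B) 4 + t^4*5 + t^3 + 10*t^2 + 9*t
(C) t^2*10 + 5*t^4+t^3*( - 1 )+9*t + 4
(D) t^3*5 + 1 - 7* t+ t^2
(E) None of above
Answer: C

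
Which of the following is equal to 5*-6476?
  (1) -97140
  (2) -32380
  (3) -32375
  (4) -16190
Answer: 2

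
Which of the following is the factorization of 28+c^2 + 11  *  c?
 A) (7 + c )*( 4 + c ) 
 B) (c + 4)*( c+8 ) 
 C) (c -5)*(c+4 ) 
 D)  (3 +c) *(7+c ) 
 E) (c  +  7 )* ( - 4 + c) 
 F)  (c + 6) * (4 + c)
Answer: A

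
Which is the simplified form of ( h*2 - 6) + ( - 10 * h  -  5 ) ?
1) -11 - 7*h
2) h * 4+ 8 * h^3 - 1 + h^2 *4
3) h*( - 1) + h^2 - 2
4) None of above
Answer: 4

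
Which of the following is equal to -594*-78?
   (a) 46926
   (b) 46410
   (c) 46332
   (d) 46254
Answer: c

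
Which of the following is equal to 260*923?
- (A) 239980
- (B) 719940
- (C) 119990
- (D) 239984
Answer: A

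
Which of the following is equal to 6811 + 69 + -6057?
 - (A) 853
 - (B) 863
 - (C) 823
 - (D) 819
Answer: C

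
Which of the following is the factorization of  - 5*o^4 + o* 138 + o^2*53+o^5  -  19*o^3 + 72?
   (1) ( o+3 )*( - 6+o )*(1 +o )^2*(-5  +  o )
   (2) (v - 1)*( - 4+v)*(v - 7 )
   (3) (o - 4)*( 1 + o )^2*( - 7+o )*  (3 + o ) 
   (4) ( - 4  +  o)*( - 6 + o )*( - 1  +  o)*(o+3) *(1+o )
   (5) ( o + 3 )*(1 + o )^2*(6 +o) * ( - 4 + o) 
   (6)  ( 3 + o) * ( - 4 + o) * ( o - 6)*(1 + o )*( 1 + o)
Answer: 6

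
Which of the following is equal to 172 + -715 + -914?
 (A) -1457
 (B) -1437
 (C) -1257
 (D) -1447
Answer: A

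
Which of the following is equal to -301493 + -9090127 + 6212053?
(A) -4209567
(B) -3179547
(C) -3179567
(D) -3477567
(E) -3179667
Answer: C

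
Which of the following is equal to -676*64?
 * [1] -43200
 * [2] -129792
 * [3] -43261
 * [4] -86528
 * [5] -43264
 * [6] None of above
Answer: 5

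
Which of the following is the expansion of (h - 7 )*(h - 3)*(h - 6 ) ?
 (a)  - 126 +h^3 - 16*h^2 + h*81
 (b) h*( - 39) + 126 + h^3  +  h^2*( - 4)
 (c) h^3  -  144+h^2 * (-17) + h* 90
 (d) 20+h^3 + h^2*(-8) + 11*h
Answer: a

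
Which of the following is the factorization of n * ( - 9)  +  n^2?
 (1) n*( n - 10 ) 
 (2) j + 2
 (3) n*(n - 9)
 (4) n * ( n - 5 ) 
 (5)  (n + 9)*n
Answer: 3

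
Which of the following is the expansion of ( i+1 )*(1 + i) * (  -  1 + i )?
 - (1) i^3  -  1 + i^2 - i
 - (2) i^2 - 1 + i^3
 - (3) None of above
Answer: 1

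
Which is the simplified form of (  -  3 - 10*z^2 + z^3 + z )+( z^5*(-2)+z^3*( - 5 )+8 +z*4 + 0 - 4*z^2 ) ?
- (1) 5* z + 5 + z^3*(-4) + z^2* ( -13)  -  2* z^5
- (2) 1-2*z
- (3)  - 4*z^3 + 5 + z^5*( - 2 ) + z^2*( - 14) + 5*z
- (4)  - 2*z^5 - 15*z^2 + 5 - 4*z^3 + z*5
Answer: 3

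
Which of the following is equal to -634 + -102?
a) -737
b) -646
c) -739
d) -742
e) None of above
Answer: e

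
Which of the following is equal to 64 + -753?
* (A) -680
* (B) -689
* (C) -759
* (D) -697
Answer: B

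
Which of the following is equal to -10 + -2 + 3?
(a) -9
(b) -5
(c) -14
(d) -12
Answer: a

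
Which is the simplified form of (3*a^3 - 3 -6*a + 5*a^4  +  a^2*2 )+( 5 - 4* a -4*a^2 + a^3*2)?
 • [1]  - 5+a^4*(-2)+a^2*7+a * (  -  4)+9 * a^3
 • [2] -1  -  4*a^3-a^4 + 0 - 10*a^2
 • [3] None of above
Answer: 3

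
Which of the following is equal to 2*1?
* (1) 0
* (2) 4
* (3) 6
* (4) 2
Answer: 4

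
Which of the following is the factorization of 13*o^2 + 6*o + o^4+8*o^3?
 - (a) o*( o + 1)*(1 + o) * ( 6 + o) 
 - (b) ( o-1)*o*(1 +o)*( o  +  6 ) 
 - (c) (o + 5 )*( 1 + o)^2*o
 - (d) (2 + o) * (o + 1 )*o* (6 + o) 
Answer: a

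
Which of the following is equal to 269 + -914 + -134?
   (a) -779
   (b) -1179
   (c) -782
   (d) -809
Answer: a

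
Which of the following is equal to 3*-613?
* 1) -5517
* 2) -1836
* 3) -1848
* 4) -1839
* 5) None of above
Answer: 4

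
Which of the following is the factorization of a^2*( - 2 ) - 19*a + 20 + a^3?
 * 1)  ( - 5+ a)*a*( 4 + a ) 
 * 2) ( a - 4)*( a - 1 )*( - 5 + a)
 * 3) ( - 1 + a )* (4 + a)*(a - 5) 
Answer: 3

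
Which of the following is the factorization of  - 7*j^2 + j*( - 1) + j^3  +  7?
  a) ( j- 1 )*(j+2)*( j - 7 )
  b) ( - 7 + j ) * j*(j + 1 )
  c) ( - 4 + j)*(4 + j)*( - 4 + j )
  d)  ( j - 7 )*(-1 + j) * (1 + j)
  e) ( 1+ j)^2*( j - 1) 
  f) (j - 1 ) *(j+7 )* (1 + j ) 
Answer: d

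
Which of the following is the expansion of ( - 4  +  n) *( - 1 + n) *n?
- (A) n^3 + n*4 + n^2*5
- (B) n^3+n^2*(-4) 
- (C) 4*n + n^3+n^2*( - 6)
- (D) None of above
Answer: D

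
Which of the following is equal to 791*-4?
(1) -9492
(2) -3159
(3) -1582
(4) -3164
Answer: 4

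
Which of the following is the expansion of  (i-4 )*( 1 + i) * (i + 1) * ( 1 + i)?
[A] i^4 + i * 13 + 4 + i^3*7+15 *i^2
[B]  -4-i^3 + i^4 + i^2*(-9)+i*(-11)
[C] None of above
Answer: B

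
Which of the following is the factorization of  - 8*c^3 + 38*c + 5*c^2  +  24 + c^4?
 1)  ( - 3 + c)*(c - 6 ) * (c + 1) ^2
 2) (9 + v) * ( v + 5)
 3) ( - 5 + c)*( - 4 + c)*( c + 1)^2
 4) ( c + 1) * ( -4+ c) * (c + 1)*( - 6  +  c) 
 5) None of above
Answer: 4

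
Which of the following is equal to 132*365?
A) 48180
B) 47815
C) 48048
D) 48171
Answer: A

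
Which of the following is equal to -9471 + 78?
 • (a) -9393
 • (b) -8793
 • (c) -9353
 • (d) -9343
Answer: a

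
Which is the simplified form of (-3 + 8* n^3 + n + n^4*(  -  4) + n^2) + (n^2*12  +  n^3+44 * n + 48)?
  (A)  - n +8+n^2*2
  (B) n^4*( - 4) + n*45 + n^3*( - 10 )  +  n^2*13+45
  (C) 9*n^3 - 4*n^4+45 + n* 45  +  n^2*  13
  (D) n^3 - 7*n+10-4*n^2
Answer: C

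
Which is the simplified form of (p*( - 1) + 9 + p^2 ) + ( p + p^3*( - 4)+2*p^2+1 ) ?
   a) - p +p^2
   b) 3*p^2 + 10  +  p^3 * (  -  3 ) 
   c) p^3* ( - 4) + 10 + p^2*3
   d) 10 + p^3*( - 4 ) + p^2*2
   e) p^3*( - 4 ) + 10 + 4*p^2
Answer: c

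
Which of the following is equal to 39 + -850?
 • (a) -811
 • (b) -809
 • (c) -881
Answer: a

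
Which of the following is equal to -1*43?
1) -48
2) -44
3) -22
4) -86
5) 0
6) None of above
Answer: 6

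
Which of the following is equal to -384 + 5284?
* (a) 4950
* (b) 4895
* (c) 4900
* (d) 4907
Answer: c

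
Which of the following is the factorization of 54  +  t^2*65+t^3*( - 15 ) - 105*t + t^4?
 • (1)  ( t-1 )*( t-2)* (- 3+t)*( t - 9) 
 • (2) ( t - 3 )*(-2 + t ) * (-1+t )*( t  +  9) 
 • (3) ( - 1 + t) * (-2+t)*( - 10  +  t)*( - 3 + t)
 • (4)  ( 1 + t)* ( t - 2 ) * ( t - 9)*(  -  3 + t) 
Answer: 1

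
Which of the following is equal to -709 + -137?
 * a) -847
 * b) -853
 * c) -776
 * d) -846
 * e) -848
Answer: d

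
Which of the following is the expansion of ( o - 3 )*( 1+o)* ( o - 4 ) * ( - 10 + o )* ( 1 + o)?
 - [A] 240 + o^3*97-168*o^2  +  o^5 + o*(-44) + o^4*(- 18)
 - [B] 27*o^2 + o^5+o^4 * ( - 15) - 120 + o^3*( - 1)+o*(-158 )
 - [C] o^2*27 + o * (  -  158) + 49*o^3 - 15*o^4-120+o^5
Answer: C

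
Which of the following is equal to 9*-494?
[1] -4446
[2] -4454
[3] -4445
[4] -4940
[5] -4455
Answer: 1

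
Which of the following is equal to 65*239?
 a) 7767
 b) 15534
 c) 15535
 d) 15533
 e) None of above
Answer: c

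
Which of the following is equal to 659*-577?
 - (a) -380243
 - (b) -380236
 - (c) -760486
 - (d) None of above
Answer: a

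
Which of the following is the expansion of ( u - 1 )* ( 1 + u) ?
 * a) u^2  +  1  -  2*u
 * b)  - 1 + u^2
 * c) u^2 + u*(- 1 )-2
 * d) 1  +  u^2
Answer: b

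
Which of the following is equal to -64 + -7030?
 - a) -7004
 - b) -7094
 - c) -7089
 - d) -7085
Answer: b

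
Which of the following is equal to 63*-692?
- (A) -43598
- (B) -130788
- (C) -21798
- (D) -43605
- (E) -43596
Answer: E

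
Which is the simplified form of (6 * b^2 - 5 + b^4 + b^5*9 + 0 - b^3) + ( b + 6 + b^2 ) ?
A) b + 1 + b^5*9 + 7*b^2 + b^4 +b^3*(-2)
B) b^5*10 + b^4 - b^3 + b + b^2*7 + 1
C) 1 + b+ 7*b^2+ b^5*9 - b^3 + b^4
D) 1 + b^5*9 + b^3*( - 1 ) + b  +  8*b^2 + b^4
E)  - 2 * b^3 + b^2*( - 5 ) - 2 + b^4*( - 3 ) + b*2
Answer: C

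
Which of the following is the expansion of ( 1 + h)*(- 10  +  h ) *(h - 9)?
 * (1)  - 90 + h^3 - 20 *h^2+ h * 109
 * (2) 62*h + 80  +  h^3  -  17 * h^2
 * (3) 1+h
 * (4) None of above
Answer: 4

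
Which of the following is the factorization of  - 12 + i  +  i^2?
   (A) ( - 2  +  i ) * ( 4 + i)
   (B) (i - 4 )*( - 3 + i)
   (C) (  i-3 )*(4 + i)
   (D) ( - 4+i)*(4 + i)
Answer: C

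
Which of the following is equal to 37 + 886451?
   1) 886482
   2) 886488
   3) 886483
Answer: 2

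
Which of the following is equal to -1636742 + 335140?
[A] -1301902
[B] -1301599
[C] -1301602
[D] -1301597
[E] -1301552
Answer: C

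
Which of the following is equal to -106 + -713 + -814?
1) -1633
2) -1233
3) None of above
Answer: 1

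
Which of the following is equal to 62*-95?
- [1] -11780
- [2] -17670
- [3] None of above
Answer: 3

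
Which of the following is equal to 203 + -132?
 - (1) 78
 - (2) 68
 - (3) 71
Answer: 3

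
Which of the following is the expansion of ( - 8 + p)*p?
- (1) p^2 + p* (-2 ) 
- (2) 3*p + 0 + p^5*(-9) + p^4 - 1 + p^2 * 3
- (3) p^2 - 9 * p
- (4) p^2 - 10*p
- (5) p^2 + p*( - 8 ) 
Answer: 5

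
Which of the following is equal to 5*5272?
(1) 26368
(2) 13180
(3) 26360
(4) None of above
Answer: 3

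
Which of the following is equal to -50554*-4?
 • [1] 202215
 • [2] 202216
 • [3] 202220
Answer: 2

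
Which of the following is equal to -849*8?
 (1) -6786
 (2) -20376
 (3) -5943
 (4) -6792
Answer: 4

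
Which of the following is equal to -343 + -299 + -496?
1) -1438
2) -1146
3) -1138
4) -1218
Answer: 3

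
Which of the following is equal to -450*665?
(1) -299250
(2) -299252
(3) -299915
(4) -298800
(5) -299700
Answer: 1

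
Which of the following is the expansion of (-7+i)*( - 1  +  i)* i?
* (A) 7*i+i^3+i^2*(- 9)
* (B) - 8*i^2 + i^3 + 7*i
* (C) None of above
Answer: B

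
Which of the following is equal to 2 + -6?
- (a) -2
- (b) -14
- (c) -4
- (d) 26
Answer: c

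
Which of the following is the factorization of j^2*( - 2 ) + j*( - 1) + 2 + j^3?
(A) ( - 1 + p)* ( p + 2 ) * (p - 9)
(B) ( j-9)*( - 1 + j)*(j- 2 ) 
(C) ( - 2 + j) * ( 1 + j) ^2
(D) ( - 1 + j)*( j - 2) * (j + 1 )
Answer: D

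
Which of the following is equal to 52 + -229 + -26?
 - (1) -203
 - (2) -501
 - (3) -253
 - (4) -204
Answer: 1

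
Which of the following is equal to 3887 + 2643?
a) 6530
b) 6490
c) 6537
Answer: a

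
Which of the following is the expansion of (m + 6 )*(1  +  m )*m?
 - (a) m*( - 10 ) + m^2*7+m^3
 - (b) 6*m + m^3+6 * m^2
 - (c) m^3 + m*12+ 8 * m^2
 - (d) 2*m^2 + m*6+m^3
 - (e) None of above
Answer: e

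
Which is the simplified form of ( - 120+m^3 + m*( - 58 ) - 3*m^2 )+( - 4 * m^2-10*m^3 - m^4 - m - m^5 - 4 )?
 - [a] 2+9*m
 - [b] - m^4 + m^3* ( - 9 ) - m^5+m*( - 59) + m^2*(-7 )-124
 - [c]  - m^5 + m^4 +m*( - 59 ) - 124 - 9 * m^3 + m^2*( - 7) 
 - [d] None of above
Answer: b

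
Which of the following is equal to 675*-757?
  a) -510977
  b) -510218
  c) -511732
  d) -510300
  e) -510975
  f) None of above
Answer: e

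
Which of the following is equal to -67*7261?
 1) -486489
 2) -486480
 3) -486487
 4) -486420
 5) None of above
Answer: 3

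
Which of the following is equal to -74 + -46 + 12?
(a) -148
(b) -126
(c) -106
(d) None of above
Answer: d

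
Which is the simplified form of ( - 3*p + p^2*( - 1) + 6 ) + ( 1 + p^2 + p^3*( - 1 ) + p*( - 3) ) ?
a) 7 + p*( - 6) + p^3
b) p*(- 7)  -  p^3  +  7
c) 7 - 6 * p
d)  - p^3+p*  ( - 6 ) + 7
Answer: d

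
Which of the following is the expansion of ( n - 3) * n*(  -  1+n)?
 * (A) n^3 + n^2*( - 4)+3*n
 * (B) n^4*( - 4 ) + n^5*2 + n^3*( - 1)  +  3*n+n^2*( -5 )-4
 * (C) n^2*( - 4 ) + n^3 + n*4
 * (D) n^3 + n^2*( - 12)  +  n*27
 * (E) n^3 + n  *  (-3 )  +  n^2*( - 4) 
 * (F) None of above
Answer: A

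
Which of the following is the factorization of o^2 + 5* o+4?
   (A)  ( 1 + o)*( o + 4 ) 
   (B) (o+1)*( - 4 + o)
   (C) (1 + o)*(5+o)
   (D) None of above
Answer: A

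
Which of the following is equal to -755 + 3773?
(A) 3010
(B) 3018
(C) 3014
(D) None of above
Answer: B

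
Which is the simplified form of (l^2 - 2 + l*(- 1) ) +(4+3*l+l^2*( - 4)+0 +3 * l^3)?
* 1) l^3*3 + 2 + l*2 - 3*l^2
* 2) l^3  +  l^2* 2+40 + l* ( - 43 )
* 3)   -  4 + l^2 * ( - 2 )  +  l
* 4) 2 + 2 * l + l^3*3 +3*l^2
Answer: 1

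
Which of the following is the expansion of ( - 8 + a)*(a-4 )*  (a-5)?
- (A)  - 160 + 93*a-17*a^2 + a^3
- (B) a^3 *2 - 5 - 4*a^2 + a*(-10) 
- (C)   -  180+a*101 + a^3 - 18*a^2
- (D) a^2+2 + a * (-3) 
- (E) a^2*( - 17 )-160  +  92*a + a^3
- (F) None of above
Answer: E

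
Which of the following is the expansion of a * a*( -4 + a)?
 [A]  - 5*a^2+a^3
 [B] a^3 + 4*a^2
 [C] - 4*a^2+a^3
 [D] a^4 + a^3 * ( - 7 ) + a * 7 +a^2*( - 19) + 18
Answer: C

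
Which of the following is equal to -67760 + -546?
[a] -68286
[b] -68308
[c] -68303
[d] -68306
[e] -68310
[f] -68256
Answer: d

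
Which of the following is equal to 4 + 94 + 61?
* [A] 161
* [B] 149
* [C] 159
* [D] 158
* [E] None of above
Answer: C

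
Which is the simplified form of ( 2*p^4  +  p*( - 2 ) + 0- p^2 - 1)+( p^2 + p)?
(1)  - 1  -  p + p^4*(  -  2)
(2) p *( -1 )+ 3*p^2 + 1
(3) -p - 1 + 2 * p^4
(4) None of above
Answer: 3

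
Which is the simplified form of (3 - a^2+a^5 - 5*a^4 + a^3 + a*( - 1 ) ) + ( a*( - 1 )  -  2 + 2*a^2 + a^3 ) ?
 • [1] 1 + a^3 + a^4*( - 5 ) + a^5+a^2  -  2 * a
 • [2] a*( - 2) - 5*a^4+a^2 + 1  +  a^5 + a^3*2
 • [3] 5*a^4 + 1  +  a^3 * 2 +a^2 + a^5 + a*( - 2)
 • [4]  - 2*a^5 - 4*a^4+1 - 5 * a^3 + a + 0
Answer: 2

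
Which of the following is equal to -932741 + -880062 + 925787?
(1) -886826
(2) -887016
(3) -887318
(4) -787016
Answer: 2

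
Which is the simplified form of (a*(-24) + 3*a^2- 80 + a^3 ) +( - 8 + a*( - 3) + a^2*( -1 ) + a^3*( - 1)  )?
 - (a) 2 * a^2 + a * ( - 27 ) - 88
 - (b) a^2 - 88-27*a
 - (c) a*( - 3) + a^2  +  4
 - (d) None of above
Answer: a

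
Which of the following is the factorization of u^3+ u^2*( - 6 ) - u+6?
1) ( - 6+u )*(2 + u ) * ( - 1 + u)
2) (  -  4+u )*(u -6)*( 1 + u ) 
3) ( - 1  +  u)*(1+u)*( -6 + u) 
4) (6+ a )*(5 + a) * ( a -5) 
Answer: 3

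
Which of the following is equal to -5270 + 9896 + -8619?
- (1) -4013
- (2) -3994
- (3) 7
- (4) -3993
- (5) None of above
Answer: 4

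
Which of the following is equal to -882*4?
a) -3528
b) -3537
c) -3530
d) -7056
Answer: a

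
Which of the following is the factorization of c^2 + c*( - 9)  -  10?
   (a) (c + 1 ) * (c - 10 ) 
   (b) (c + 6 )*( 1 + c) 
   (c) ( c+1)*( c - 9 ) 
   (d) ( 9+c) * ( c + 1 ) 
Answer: a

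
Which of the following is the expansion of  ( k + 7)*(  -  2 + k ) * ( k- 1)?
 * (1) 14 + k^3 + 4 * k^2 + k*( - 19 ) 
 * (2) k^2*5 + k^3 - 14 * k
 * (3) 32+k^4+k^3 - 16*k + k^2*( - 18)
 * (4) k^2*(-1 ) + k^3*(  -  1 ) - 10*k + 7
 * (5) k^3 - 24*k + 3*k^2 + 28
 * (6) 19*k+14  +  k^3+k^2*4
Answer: 1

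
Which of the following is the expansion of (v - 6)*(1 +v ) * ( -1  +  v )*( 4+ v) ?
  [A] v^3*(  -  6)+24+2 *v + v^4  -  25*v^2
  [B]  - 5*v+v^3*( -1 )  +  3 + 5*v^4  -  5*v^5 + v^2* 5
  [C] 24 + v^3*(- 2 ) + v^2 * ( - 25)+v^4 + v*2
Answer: C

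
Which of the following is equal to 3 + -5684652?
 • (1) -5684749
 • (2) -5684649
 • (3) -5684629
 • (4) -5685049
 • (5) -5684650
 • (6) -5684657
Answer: 2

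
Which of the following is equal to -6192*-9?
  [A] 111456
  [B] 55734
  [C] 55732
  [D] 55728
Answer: D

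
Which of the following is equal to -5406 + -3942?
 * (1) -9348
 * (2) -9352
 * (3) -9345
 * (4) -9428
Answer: 1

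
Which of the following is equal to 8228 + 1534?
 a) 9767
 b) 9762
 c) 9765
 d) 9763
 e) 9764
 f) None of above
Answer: b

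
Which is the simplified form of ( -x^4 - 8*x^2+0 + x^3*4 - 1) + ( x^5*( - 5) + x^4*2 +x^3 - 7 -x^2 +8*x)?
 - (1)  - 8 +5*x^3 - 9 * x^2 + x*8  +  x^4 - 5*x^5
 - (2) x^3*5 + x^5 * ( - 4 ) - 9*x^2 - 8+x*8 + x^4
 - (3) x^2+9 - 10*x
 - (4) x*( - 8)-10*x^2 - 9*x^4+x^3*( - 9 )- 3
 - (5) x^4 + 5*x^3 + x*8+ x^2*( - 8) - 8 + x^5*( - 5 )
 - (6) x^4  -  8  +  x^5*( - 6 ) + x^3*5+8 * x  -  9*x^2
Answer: 1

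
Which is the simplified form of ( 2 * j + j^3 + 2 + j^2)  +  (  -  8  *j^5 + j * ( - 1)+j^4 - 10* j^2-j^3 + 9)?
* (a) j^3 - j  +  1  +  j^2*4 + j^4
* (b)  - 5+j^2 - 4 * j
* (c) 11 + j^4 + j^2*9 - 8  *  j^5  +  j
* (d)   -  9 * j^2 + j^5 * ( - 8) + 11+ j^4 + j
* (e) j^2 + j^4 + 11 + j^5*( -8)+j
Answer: d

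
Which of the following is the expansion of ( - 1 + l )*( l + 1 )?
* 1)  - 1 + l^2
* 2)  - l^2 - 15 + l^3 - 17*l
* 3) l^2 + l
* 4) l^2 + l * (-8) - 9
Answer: 1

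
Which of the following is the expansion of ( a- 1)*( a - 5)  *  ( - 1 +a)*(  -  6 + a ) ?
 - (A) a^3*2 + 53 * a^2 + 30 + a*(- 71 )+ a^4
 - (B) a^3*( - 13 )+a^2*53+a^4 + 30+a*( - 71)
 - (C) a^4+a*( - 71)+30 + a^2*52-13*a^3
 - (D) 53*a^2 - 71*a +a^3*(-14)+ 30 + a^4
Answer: B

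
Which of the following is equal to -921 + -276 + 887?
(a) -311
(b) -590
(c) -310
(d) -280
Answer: c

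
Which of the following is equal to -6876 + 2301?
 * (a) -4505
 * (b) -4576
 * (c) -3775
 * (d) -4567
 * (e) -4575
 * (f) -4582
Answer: e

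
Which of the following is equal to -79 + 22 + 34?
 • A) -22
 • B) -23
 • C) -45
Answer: B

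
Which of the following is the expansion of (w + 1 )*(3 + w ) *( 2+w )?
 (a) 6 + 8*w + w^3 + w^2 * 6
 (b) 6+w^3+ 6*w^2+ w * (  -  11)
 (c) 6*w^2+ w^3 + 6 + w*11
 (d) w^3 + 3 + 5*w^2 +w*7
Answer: c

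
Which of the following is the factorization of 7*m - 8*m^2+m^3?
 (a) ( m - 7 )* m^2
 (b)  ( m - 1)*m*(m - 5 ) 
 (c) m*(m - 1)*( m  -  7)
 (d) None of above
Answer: c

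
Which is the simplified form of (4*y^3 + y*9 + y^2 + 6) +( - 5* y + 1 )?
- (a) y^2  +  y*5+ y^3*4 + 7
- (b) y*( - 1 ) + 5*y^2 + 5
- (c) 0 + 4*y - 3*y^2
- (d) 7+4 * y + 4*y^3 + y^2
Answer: d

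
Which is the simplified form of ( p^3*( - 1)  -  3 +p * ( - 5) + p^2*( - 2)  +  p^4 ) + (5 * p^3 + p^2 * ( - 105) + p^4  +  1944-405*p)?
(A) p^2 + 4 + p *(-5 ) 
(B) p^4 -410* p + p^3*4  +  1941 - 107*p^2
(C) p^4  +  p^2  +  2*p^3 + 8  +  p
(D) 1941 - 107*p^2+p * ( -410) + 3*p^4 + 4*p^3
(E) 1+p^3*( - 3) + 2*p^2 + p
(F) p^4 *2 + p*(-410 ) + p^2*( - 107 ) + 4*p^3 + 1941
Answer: F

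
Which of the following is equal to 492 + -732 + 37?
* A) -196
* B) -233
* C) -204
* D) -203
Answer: D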